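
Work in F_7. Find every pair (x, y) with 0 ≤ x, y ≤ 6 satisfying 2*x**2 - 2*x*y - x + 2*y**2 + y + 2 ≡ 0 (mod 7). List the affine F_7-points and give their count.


Affine F_7-points: {(2, 1), (2, 4), (3, 1), (3, 5), (6, 4), (6, 5)}; count = 6.

For each of the 49 pairs (x, y) ∈ F_7², evaluate f(x, y) mod 7. Record the zeros.
  x = 0: [0↦2, 1↦5, 2↦5, 3↦2, 4↦3, 5↦1, 6↦3]  zeros at y ∈ ∅
  x = 1: [0↦3, 1↦4, 2↦2, 3↦4, 4↦3, 5↦6, 6↦6]  zeros at y ∈ ∅
  x = 2: [0↦1, 1↦0, 2↦3, 3↦3, 4↦0, 5↦1, 6↦6]  zeros at y ∈ {1, 4}
  x = 3: [0↦3, 1↦0, 2↦1, 3↦6, 4↦1, 5↦0, 6↦3]  zeros at y ∈ {1, 5}
  x = 4: [0↦2, 1↦4, 2↦3, 3↦6, 4↦6, 5↦3, 6↦4]  zeros at y ∈ ∅
  x = 5: [0↦5, 1↦5, 2↦2, 3↦3, 4↦1, 5↦3, 6↦2]  zeros at y ∈ ∅
  x = 6: [0↦5, 1↦3, 2↦5, 3↦4, 4↦0, 5↦0, 6↦4]  zeros at y ∈ {4, 5}
Collecting zeros: affine points = {(2, 1), (2, 4), (3, 1), (3, 5), (6, 4), (6, 5)}.
Total count |C(F_7)_aff| = 6.


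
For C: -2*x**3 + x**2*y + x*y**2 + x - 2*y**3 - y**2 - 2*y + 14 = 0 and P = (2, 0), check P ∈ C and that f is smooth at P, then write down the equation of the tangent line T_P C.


Tangent line at P: -23*x + 2*y + 46 = 0.

Step 1: f(2, 0) = 0, so P lies on C.
Step 2: partial derivatives
  f_x(x, y) = -6*x**2 + 2*x*y + y**2 + 1, f_y(x, y) = x**2 + 2*x*y - 6*y**2 - 2*y - 2.
  f_x(P) = -23, f_y(P) = 2 (gradient nonzero, so P is smooth).
Step 3: tangent line at P: -23·(x − 2) + 2·(y − 0) = 0.
Expanding: -23*x + 2*y + 46 = 0.


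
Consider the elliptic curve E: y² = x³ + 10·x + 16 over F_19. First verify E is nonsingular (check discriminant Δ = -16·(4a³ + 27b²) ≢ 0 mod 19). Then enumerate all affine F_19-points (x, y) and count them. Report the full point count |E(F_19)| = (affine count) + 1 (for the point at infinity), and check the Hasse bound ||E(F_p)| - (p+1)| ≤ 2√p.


Affine points = {(0, 4), (0, 15), (2, 5), (2, 14), (3, 4), (3, 15), (4, 5), (4, 14), (5, 1), (5, 18), (6, 8), (6, 11), (7, 7), (7, 12), (8, 0), (13, 5), (13, 14), (15, 8), (15, 11), (16, 4), (16, 15), (17, 8), (17, 11), (18, 9), (18, 10)}; affine count = 25; |E(F_19)| = 26.

Discriminant check: Δ ∝ 4a³ + 27b² = 4·10³ + 27·16² = 4·1000 + 27·256 ≡ 6 (mod 19). Nonzero ⇒ E is nonsingular.
For each x ∈ F_19, compute rhs = x³ + 10·x + 16 mod 19, then count y ∈ F_19 with y² ≡ rhs.
  x = 0: rhs = 16, matching y values: 4, 15 (2 points).
  x = 1: rhs = 8, matching y values: none (0 points).
  x = 2: rhs = 6, matching y values: 5, 14 (2 points).
  x = 3: rhs = 16, matching y values: 4, 15 (2 points).
  x = 4: rhs = 6, matching y values: 5, 14 (2 points).
  x = 5: rhs = 1, matching y values: 1, 18 (2 points).
  x = 6: rhs = 7, matching y values: 8, 11 (2 points).
  x = 7: rhs = 11, matching y values: 7, 12 (2 points).
  x = 8: rhs = 0, matching y values: 0 (1 points).
  x = 9: rhs = 18, matching y values: none (0 points).
  x = 10: rhs = 14, matching y values: none (0 points).
  x = 11: rhs = 13, matching y values: none (0 points).
  x = 12: rhs = 2, matching y values: none (0 points).
  x = 13: rhs = 6, matching y values: 5, 14 (2 points).
  x = 14: rhs = 12, matching y values: none (0 points).
  x = 15: rhs = 7, matching y values: 8, 11 (2 points).
  x = 16: rhs = 16, matching y values: 4, 15 (2 points).
  x = 17: rhs = 7, matching y values: 8, 11 (2 points).
  x = 18: rhs = 5, matching y values: 9, 10 (2 points).
Total affine count: 25.
Full point count |E(F_19)| = 25 + 1 = 26.
Hasse bound: |26 − (19+1)| = |6| = 6 ≤ 2√19 ≈ 8.7178 ✓.


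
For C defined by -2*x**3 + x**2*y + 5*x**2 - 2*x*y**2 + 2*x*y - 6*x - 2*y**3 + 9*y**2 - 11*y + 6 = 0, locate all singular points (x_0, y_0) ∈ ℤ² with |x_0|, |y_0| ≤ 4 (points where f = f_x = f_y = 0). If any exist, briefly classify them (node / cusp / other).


Singular points: {(1, 1)}; classification: cusp.

Compute partial derivatives:
  f_x = -6*x**2 + 2*x*y + 10*x - 2*y**2 + 2*y - 6.
  f_y = x**2 - 4*x*y + 2*x - 6*y**2 + 18*y - 11.
Scan x_0 ∈ {−4, ..., 4}. For each x_0, f_y(x_0, y) is a polynomial in y; find its integer roots y ∈ {−4, ..., 4}, then test f_x and f at those candidates.
  x = -4: f_y(-4, y) = -6*y**2 + 34*y - 3; no integer root y with |y| ≤ 4.
  x = -3: f_y(-3, y) = -6*y**2 + 30*y - 8; no integer root y with |y| ≤ 4.
  x = -2: f_y(-2, y) = -6*y**2 + 26*y - 11; no integer root y with |y| ≤ 4.
  x = -1: f_y(-1, y) = -6*y**2 + 22*y - 12; vanishes at y ∈ {3}. (-1, 3): f_x = -40 ≠ 0.
  x = 0: f_y(0, y) = -6*y**2 + 18*y - 11; no integer root y with |y| ≤ 4.
  x = 1: f_y(1, y) = -6*y**2 + 14*y - 8; vanishes at y ∈ {1}. (1, 1): f_x = 0, f = 0 — SINGULAR.
  x = 2: f_y(2, y) = -6*y**2 + 10*y - 3; no integer root y with |y| ≤ 4.
  x = 3: f_y(3, y) = -6*y**2 + 6*y + 4; no integer root y with |y| ≤ 4.
  x = 4: f_y(4, y) = -6*y**2 + 2*y + 13; no integer root y with |y| ≤ 4.
Only singular point on the grid: (1, 1).
Classify: substitute x = 1 + u, y = 1 + v and expand: f = -2*u**3 + u**2*v - 2*u*v**2 - 2*v**3 + v**2.
No constant or linear terms (consistent with a singular point). Quadratic part: v**2. Cubic part: -2*u**3 + u**2*v - 2*u*v**2 - 2*v**3.
The quadratic part v**2 is a perfect square, so there is a single (double) tangent line v = 0, i.e. y = 1. Restricting the cubic part to that line (v = 0) leaves -2*u**3 ≠ 0, so f is not divisible by v and the branch is v² ≈ 2*u**3 to lowest order — this is a cusp.
Classification: cusp.


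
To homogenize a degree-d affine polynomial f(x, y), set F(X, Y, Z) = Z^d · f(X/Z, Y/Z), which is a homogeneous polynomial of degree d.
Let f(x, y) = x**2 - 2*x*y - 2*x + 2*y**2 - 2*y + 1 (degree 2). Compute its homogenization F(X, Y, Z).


F(X, Y, Z) = X**2 - 2*X*Y - 2*X*Z + 2*Y**2 - 2*Y*Z + Z**2

deg(f) = 2.
Substitute x = X/Z, y = Y/Z into f, then multiply by Z^2.
  monomial 1·x^2·y^0 ↦ 1·X^2·Y^0·Z^0.
  monomial -2·x^1·y^1 ↦ -2·X^1·Y^1·Z^0.
  monomial -2·x^1·y^0 ↦ -2·X^1·Y^0·Z^1.
  monomial 2·x^0·y^2 ↦ 2·X^0·Y^2·Z^0.
  monomial -2·x^0·y^1 ↦ -2·X^0·Y^1·Z^1.
  monomial 1·x^0·y^0 ↦ 1·X^0·Y^0·Z^2.
Collecting: F(X, Y, Z) = X**2 - 2*X*Y - 2*X*Z + 2*Y**2 - 2*Y*Z + Z**2.


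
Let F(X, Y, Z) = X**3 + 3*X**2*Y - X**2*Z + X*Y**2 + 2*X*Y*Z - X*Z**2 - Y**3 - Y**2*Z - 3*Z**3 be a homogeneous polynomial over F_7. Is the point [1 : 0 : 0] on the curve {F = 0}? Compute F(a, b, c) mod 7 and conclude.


F(1,0,0) ≡ 1 (mod 7); P is NOT on the curve.

Evaluate F(1, 0, 0) term-by-term (mod 7).
  X**3 ↦ 1·1·1·1 = 1
  3*X**2*Y ↦ 3·1·0·1 = 0
  -X**2*Z ↦ -1·1·1·0 = 0
  X*Y**2 ↦ 1·1·0·1 = 0
  2*X*Y*Z ↦ 2·1·0·0 = 0
  -X*Z**2 ↦ -1·1·1·0 = 0
  -Y**3 ↦ -1·1·0·1 = 0
  -Y**2*Z ↦ -1·1·0·0 = 0
  -3*Z**3 ↦ -3·1·1·0 = 0
Sum: F(1, 0, 0) = (1) + (0) + (0) + (0) + (0) + (0) + (0) + (0) + (0) = 1.
Reducing mod 7: 1 ≡ 1 (mod 7).
Since F(a, b, c) ≡ 1 ≠ 0 (mod 7), P does NOT lie on the curve.


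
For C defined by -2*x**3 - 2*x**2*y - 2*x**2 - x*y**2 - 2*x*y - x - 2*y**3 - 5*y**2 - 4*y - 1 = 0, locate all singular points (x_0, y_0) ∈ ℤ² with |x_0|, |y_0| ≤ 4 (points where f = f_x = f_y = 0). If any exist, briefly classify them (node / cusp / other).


Singular points: {(0, -1)}; classification: cusp.

Compute partial derivatives:
  f_x = -6*x**2 - 4*x*y - 4*x - y**2 - 2*y - 1.
  f_y = -2*x**2 - 2*x*y - 2*x - 6*y**2 - 10*y - 4.
Scan x_0 ∈ {−4, ..., 4}. For each x_0, f_y(x_0, y) is a polynomial in y; find its integer roots y ∈ {−4, ..., 4}, then test f_x and f at those candidates.
  x = -4: f_y(-4, y) = -6*y**2 - 2*y - 28; no integer root y with |y| ≤ 4.
  x = -3: f_y(-3, y) = -6*y**2 - 4*y - 16; no integer root y with |y| ≤ 4.
  x = -2: f_y(-2, y) = -6*y**2 - 6*y - 8; no integer root y with |y| ≤ 4.
  x = -1: f_y(-1, y) = -6*y**2 - 8*y - 4; no integer root y with |y| ≤ 4.
  x = 0: f_y(0, y) = -6*y**2 - 10*y - 4; vanishes at y ∈ {-1}. (0, -1): f_x = 0, f = 0 — SINGULAR.
  x = 1: f_y(1, y) = -6*y**2 - 12*y - 8; no integer root y with |y| ≤ 4.
  x = 2: f_y(2, y) = -6*y**2 - 14*y - 16; no integer root y with |y| ≤ 4.
  x = 3: f_y(3, y) = -6*y**2 - 16*y - 28; no integer root y with |y| ≤ 4.
  x = 4: f_y(4, y) = -6*y**2 - 18*y - 44; no integer root y with |y| ≤ 4.
Only singular point on the grid: (0, -1).
Classify: substitute x = 0 + u, y = -1 + v and expand: f = -2*u**3 - 2*u**2*v - u*v**2 - 2*v**3 + v**2.
No constant or linear terms (consistent with a singular point). Quadratic part: v**2. Cubic part: -2*u**3 - 2*u**2*v - u*v**2 - 2*v**3.
The quadratic part v**2 is a perfect square, so there is a single (double) tangent line v = 0, i.e. y = -1. Restricting the cubic part to that line (v = 0) leaves -2*u**3 ≠ 0, so f is not divisible by v and the branch is v² ≈ 2*u**3 to lowest order — this is a cusp.
Classification: cusp.


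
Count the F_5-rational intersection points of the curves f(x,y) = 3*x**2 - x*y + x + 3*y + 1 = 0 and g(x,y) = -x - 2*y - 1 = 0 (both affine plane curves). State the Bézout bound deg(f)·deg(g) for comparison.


Common zeros: ∅; count = 0; Bézout bound = 2.

deg(f) = 2, deg(g) = 1, so Bézout bound = 2.
Scan x ∈ F_5. For each x, list the y ∈ F_5 with f(x, y) ≡ 0 and those with g(x, y) ≡ 0 (mod 5); the common zeros in that column are the intersection.
  x = 0: f ≡ 0 at y ∈ {3}; g ≡ 0 at y ∈ {2}; common: ∅.
  x = 1: f ≡ 0 at y ∈ {0}; g ≡ 0 at y ∈ {4}; common: ∅.
  x = 2: f ≡ 0 at y ∈ {0}; g ≡ 0 at y ∈ {1}; common: ∅.
  x = 3: f ≡ 0 at y ∈ ∅; g ≡ 0 at y ∈ {3}; common: ∅.
  x = 4: f ≡ 0 at y ∈ {3}; g ≡ 0 at y ∈ {0}; common: ∅.
Collecting: common zeros = ∅, so the count is 0.
Comparison with the Bézout bound: 0 ≤ 2 = deg(f)·deg(g), as expected for curves with no common component (the affine F_5-count falls short of the bound because intersections may lie at infinity, over extension fields, or carry multiplicity).


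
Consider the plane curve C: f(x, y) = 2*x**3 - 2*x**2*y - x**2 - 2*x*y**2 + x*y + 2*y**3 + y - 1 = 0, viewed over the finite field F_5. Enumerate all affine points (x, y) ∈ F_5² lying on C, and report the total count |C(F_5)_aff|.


Affine F_5-points: {(1, 0), (1, 1), (2, 4), (3, 4)}; count = 4.

For each of the 25 pairs (x, y) ∈ F_5², evaluate f(x, y) mod 5. Record the zeros.
  x = 0: [0↦4, 1↦2, 2↦2, 3↦1, 4↦1]  zeros at y ∈ ∅
  x = 1: [0↦0, 1↦0, 2↦3, 3↦1, 4↦1]  zeros at y ∈ {0, 1}
  x = 2: [0↦1, 1↦4, 2↦1, 3↦4, 4↦0]  zeros at y ∈ {4}
  x = 3: [0↦4, 1↦1, 2↦3, 3↦2, 4↦0]  zeros at y ∈ {4}
  x = 4: [0↦1, 1↦3, 2↦1, 3↦2, 4↦3]  zeros at y ∈ ∅
Collecting zeros: affine points = {(1, 0), (1, 1), (2, 4), (3, 4)}.
Total count |C(F_5)_aff| = 4.


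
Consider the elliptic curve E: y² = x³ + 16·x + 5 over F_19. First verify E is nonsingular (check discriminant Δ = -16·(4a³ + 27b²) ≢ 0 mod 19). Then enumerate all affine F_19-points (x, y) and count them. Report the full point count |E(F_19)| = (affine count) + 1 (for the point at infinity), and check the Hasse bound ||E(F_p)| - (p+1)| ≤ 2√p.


Affine points = {(0, 9), (0, 10), (2, 8), (2, 11), (3, 2), (3, 17), (4, 0), (5, 1), (5, 18), (7, 2), (7, 17), (9, 2), (9, 17), (10, 5), (10, 14), (11, 7), (11, 12), (12, 5), (12, 14), (13, 4), (13, 15), (14, 3), (14, 16), (16, 5), (16, 14), (18, 8), (18, 11)}; affine count = 27; |E(F_19)| = 28.

Discriminant check: Δ ∝ 4a³ + 27b² = 4·16³ + 27·5² = 4·4096 + 27·25 ≡ 16 (mod 19). Nonzero ⇒ E is nonsingular.
For each x ∈ F_19, compute rhs = x³ + 16·x + 5 mod 19, then count y ∈ F_19 with y² ≡ rhs.
  x = 0: rhs = 5, matching y values: 9, 10 (2 points).
  x = 1: rhs = 3, matching y values: none (0 points).
  x = 2: rhs = 7, matching y values: 8, 11 (2 points).
  x = 3: rhs = 4, matching y values: 2, 17 (2 points).
  x = 4: rhs = 0, matching y values: 0 (1 points).
  x = 5: rhs = 1, matching y values: 1, 18 (2 points).
  x = 6: rhs = 13, matching y values: none (0 points).
  x = 7: rhs = 4, matching y values: 2, 17 (2 points).
  x = 8: rhs = 18, matching y values: none (0 points).
  x = 9: rhs = 4, matching y values: 2, 17 (2 points).
  x = 10: rhs = 6, matching y values: 5, 14 (2 points).
  x = 11: rhs = 11, matching y values: 7, 12 (2 points).
  x = 12: rhs = 6, matching y values: 5, 14 (2 points).
  x = 13: rhs = 16, matching y values: 4, 15 (2 points).
  x = 14: rhs = 9, matching y values: 3, 16 (2 points).
  x = 15: rhs = 10, matching y values: none (0 points).
  x = 16: rhs = 6, matching y values: 5, 14 (2 points).
  x = 17: rhs = 3, matching y values: none (0 points).
  x = 18: rhs = 7, matching y values: 8, 11 (2 points).
Total affine count: 27.
Full point count |E(F_19)| = 27 + 1 = 28.
Hasse bound: |28 − (19+1)| = |8| = 8 ≤ 2√19 ≈ 8.7178 ✓.


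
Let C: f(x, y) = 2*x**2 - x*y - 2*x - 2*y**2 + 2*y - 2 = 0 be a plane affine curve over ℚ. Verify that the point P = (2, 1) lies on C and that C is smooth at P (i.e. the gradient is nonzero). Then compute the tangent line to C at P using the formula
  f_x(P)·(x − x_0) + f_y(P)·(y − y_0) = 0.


Tangent line at P: 5*x - 4*y - 6 = 0.

Step 1: f(2, 1) = 0, so P lies on C.
Step 2: partial derivatives
  f_x(x, y) = 4*x - y - 2, f_y(x, y) = -x - 4*y + 2.
  f_x(P) = 5, f_y(P) = -4 (gradient nonzero, so P is smooth).
Step 3: tangent line at P: 5·(x − 2) + -4·(y − 1) = 0.
Expanding: 5*x - 4*y - 6 = 0.


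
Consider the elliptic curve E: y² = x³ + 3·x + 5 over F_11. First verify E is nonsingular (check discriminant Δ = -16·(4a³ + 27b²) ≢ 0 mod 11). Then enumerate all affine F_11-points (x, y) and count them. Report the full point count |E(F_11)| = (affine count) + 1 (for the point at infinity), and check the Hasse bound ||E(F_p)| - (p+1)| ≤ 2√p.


Affine points = {(0, 4), (0, 7), (1, 3), (1, 8), (4, 2), (4, 9), (10, 1), (10, 10)}; affine count = 8; |E(F_11)| = 9.

Discriminant check: Δ ∝ 4a³ + 27b² = 4·3³ + 27·5² = 4·27 + 27·25 ≡ 2 (mod 11). Nonzero ⇒ E is nonsingular.
For each x ∈ F_11, compute rhs = x³ + 3·x + 5 mod 11, then count y ∈ F_11 with y² ≡ rhs.
  x = 0: rhs = 5, matching y values: 4, 7 (2 points).
  x = 1: rhs = 9, matching y values: 3, 8 (2 points).
  x = 2: rhs = 8, matching y values: none (0 points).
  x = 3: rhs = 8, matching y values: none (0 points).
  x = 4: rhs = 4, matching y values: 2, 9 (2 points).
  x = 5: rhs = 2, matching y values: none (0 points).
  x = 6: rhs = 8, matching y values: none (0 points).
  x = 7: rhs = 6, matching y values: none (0 points).
  x = 8: rhs = 2, matching y values: none (0 points).
  x = 9: rhs = 2, matching y values: none (0 points).
  x = 10: rhs = 1, matching y values: 1, 10 (2 points).
Total affine count: 8.
Full point count |E(F_11)| = 8 + 1 = 9.
Hasse bound: |9 − (11+1)| = |-3| = 3 ≤ 2√11 ≈ 6.6332 ✓.


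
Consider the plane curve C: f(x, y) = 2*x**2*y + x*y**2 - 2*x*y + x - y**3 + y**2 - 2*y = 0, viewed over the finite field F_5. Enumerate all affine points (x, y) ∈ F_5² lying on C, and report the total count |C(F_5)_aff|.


Affine F_5-points: {(0, 0), (1, 1), (2, 2), (4, 1), (4, 2)}; count = 5.

For each of the 25 pairs (x, y) ∈ F_5², evaluate f(x, y) mod 5. Record the zeros.
  x = 0: [0↦0, 1↦3, 2↦2, 3↦1, 4↦4]  zeros at y ∈ {0}
  x = 1: [0↦1, 1↦0, 2↦2, 3↦1, 4↦1]  zeros at y ∈ {1}
  x = 2: [0↦2, 1↦1, 2↦0, 3↦3, 4↦4]  zeros at y ∈ {2}
  x = 3: [0↦3, 1↦1, 2↦1, 3↦2, 4↦3]  zeros at y ∈ ∅
  x = 4: [0↦4, 1↦0, 2↦0, 3↦3, 4↦3]  zeros at y ∈ {1, 2}
Collecting zeros: affine points = {(0, 0), (1, 1), (2, 2), (4, 1), (4, 2)}.
Total count |C(F_5)_aff| = 5.


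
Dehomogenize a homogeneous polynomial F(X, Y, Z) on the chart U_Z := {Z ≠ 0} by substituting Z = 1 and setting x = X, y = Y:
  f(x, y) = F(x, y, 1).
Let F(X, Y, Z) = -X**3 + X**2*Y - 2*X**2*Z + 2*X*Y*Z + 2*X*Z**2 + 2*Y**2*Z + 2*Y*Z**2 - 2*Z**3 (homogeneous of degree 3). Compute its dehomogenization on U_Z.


f(x, y) = -x**3 + x**2*y - 2*x**2 + 2*x*y + 2*x + 2*y**2 + 2*y - 2

On U_Z we set Z = 1. Each monomial c·X^i·Y^j·Z^k in F becomes c·x^i·y^j·1^k = c·x^i·y^j.
Substituting Z = 1: F(X, Y, 1) = -x**3 + x**2*y - 2*x**2 + 2*x*y + 2*x + 2*y**2 + 2*y - 2.
Note: deg(f) ≤ deg(F) = 3; strict inequality happens when F is divisible by Z (lost terms).


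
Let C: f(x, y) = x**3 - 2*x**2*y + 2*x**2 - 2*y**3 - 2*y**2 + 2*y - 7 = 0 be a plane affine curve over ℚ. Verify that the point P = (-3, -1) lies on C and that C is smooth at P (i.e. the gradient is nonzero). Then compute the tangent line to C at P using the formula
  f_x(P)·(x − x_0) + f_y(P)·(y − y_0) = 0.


Tangent line at P: 3*x - 18*y - 9 = 0.

Step 1: f(-3, -1) = 0, so P lies on C.
Step 2: partial derivatives
  f_x(x, y) = 3*x**2 - 4*x*y + 4*x, f_y(x, y) = -2*x**2 - 6*y**2 - 4*y + 2.
  f_x(P) = 3, f_y(P) = -18 (gradient nonzero, so P is smooth).
Step 3: tangent line at P: 3·(x − -3) + -18·(y − -1) = 0.
Expanding: 3*x - 18*y - 9 = 0.


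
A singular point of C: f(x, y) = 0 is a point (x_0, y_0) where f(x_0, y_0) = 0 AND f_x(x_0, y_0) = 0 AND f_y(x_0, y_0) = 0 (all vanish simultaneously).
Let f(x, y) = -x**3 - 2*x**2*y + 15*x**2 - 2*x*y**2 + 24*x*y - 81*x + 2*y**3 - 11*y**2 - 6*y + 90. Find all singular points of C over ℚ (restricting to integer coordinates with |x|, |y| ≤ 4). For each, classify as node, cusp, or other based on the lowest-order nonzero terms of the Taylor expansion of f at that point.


Singular points: {(3, 3)}; classification: cusp.

Compute partial derivatives:
  f_x = -3*x**2 - 4*x*y + 30*x - 2*y**2 + 24*y - 81.
  f_y = -2*x**2 - 4*x*y + 24*x + 6*y**2 - 22*y - 6.
Scan x_0 ∈ {−4, ..., 4}. For each x_0, f_y(x_0, y) is a polynomial in y; find its integer roots y ∈ {−4, ..., 4}, then test f_x and f at those candidates.
  x = -4: f_y(-4, y) = 6*y**2 - 6*y - 134; no integer root y with |y| ≤ 4.
  x = -3: f_y(-3, y) = 6*y**2 - 10*y - 96; no integer root y with |y| ≤ 4.
  x = -2: f_y(-2, y) = 6*y**2 - 14*y - 62; no integer root y with |y| ≤ 4.
  x = -1: f_y(-1, y) = 6*y**2 - 18*y - 32; no integer root y with |y| ≤ 4.
  x = 0: f_y(0, y) = 6*y**2 - 22*y - 6; no integer root y with |y| ≤ 4.
  x = 1: f_y(1, y) = 6*y**2 - 26*y + 16; no integer root y with |y| ≤ 4.
  x = 2: f_y(2, y) = 6*y**2 - 30*y + 34; no integer root y with |y| ≤ 4.
  x = 3: f_y(3, y) = 6*y**2 - 34*y + 48; vanishes at y ∈ {3}. (3, 3): f_x = 0, f = 0 — SINGULAR.
  x = 4: f_y(4, y) = 6*y**2 - 38*y + 58; no integer root y with |y| ≤ 4.
Only singular point on the grid: (3, 3).
Classify: substitute x = 3 + u, y = 3 + v and expand: f = -u**3 - 2*u**2*v - 2*u*v**2 + 2*v**3 + v**2.
No constant or linear terms (consistent with a singular point). Quadratic part: v**2. Cubic part: -u**3 - 2*u**2*v - 2*u*v**2 + 2*v**3.
The quadratic part v**2 is a perfect square, so there is a single (double) tangent line v = 0, i.e. y = 3. Restricting the cubic part to that line (v = 0) leaves -u**3 ≠ 0, so f is not divisible by v and the branch is v² ≈ u**3 to lowest order — this is a cusp.
Classification: cusp.


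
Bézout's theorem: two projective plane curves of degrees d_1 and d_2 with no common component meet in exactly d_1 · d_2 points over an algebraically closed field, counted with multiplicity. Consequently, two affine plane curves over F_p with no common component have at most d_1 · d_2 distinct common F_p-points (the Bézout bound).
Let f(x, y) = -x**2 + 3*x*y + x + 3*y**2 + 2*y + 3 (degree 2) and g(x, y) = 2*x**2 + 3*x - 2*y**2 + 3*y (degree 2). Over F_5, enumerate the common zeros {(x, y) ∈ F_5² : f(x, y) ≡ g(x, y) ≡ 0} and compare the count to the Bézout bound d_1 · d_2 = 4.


Common zeros: {(4, 3)}; count = 1; Bézout bound = 4.

deg(f) = 2, deg(g) = 2, so Bézout bound = 4.
Scan x ∈ F_5. For each x, list the y ∈ F_5 with f(x, y) ≡ 0 and those with g(x, y) ≡ 0 (mod 5); the common zeros in that column are the intersection.
  x = 0: f ≡ 0 at y ∈ ∅; g ≡ 0 at y ∈ {0, 4}; common: ∅.
  x = 1: f ≡ 0 at y ∈ {2, 3}; g ≡ 0 at y ∈ {0, 4}; common: ∅.
  x = 2: f ≡ 0 at y ∈ ∅; g ≡ 0 at y ∈ {1, 3}; common: ∅.
  x = 3: f ≡ 0 at y ∈ ∅; g ≡ 0 at y ∈ {2}; common: ∅.
  x = 4: f ≡ 0 at y ∈ {3, 4}; g ≡ 0 at y ∈ {1, 3}; common: {3}.
Collecting: common zeros = {(4, 3)}, so the count is 1.
Comparison with the Bézout bound: 1 ≤ 4 = deg(f)·deg(g), as expected for curves with no common component (the affine F_5-count falls short of the bound because intersections may lie at infinity, over extension fields, or carry multiplicity).


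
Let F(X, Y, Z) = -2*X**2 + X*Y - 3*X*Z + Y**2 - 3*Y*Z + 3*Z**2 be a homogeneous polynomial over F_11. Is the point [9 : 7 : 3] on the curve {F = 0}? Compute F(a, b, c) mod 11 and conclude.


F(9,7,3) ≡ 9 (mod 11); P is NOT on the curve.

Evaluate F(9, 7, 3) term-by-term (mod 11).
  -2*X**2 ↦ -2·81·1·1 = -162
  X*Y ↦ 1·9·7·1 = 63
  -3*X*Z ↦ -3·9·1·3 = -81
  Y**2 ↦ 1·1·49·1 = 49
  -3*Y*Z ↦ -3·1·7·3 = -63
  3*Z**2 ↦ 3·1·1·9 = 27
Sum: F(9, 7, 3) = (-162) + (63) + (-81) + (49) + (-63) + (27) = -167.
Reducing mod 11: -167 ≡ 9 (mod 11).
Since F(a, b, c) ≡ 9 ≠ 0 (mod 11), P does NOT lie on the curve.


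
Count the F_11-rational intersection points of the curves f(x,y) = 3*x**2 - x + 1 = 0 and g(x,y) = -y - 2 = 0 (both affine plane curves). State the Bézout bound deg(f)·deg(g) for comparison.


Common zeros: {(2, 9)}; count = 1; Bézout bound = 2.

deg(f) = 2, deg(g) = 1, so Bézout bound = 2.
Scan x ∈ F_11. For each x, list the y ∈ F_11 with f(x, y) ≡ 0 and those with g(x, y) ≡ 0 (mod 11); the common zeros in that column are the intersection.
  x = 0: f ≡ 0 at y ∈ ∅; g ≡ 0 at y ∈ {9}; common: ∅.
  x = 1: f ≡ 0 at y ∈ ∅; g ≡ 0 at y ∈ {9}; common: ∅.
  x = 2: f ≡ 0 at y ∈ {0, 1, 2, 3, 4, 5, 6, 7, 8, 9, 10}; g ≡ 0 at y ∈ {9}; common: {9}.
  x = 3: f ≡ 0 at y ∈ ∅; g ≡ 0 at y ∈ {9}; common: ∅.
  x = 4: f ≡ 0 at y ∈ ∅; g ≡ 0 at y ∈ {9}; common: ∅.
  x = 5: f ≡ 0 at y ∈ ∅; g ≡ 0 at y ∈ {9}; common: ∅.
  x = 6: f ≡ 0 at y ∈ ∅; g ≡ 0 at y ∈ {9}; common: ∅.
  x = 7: f ≡ 0 at y ∈ ∅; g ≡ 0 at y ∈ {9}; common: ∅.
  x = 8: f ≡ 0 at y ∈ ∅; g ≡ 0 at y ∈ {9}; common: ∅.
  x = 9: f ≡ 0 at y ∈ ∅; g ≡ 0 at y ∈ {9}; common: ∅.
  x = 10: f ≡ 0 at y ∈ ∅; g ≡ 0 at y ∈ {9}; common: ∅.
Collecting: common zeros = {(2, 9)}, so the count is 1.
Comparison with the Bézout bound: 1 ≤ 2 = deg(f)·deg(g), as expected for curves with no common component (the affine F_11-count falls short of the bound because intersections may lie at infinity, over extension fields, or carry multiplicity).


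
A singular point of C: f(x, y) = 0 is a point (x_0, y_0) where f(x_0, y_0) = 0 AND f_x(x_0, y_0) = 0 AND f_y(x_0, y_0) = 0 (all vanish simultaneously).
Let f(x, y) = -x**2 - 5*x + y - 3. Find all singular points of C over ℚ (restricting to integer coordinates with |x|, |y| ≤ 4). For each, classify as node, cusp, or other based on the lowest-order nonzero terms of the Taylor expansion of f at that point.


No singular points in the scanned grid; C is smooth there.

Compute partial derivatives:
  f_x = -2*x - 5.
  f_y = 1.
f_y = 1 is a nonzero constant, so f_y never vanishes: no point (x, y) can satisfy f = f_x = f_y = 0. In particular no (x, y) ∈ {−4, ..., 4}² is singular; the curve is smooth.


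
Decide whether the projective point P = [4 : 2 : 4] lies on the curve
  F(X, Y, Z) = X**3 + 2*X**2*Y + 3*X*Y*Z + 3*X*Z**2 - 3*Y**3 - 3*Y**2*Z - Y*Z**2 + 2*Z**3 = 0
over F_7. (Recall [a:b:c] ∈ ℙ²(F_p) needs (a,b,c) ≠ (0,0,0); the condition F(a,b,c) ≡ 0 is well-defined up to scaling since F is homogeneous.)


F(4,2,4) ≡ 6 (mod 7); P is NOT on the curve.

Evaluate F(4, 2, 4) term-by-term (mod 7).
  X**3 ↦ 1·64·1·1 = 64
  2*X**2*Y ↦ 2·16·2·1 = 64
  3*X*Y*Z ↦ 3·4·2·4 = 96
  3*X*Z**2 ↦ 3·4·1·16 = 192
  -3*Y**3 ↦ -3·1·8·1 = -24
  -3*Y**2*Z ↦ -3·1·4·4 = -48
  -Y*Z**2 ↦ -1·1·2·16 = -32
  2*Z**3 ↦ 2·1·1·64 = 128
Sum: F(4, 2, 4) = (64) + (64) + (96) + (192) + (-24) + (-48) + (-32) + (128) = 440.
Reducing mod 7: 440 ≡ 6 (mod 7).
Since F(a, b, c) ≡ 6 ≠ 0 (mod 7), P does NOT lie on the curve.


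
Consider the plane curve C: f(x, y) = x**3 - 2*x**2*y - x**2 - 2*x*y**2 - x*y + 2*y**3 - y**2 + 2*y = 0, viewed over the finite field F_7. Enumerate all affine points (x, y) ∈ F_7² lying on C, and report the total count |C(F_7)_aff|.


Affine F_7-points: {(0, 0), (1, 0), (2, 1), (3, 4), (3, 6), (4, 1), (5, 6)}; count = 7.

For each of the 49 pairs (x, y) ∈ F_7², evaluate f(x, y) mod 7. Record the zeros.
  x = 0: [0↦0, 1↦3, 2↦2, 3↦2, 4↦1, 5↦4, 6↦2]  zeros at y ∈ {0}
  x = 1: [0↦0, 1↦5, 2↦2, 3↦3, 4↦6, 5↦2, 6↦3]  zeros at y ∈ {0}
  x = 2: [0↦4, 1↦0, 2↦5, 3↦3, 4↦6, 5↦5, 6↦5]  zeros at y ∈ {1}
  x = 3: [0↦4, 1↦1, 2↦3, 3↦1, 4↦0, 5↦5, 6↦0]  zeros at y ∈ {4, 6}
  x = 4: [0↦6, 1↦0, 2↦2, 3↦3, 4↦1, 5↦1, 6↦1]  zeros at y ∈ {1}
  x = 5: [0↦2, 1↦3, 2↦1, 3↦1, 4↦1, 5↦6, 6↦0]  zeros at y ∈ {6}
  x = 6: [0↦5, 1↦2, 2↦6, 3↦1, 4↦6, 5↦5, 6↦3]  zeros at y ∈ ∅
Collecting zeros: affine points = {(0, 0), (1, 0), (2, 1), (3, 4), (3, 6), (4, 1), (5, 6)}.
Total count |C(F_7)_aff| = 7.


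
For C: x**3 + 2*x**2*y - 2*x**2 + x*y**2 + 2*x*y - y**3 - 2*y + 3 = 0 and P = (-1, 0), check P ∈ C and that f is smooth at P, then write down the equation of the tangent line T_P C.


Tangent line at P: 7*x - 2*y + 7 = 0.

Step 1: f(-1, 0) = 0, so P lies on C.
Step 2: partial derivatives
  f_x(x, y) = 3*x**2 + 4*x*y - 4*x + y**2 + 2*y, f_y(x, y) = 2*x**2 + 2*x*y + 2*x - 3*y**2 - 2.
  f_x(P) = 7, f_y(P) = -2 (gradient nonzero, so P is smooth).
Step 3: tangent line at P: 7·(x − -1) + -2·(y − 0) = 0.
Expanding: 7*x - 2*y + 7 = 0.


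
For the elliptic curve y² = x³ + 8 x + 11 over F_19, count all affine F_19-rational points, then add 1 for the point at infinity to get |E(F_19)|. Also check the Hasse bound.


Affine points = {(0, 7), (0, 12), (1, 1), (1, 18), (2, 4), (2, 15), (3, 9), (3, 10), (5, 9), (5, 10), (6, 3), (6, 16), (7, 7), (7, 12), (8, 6), (8, 13), (11, 9), (11, 10), (12, 7), (12, 12), (14, 6), (14, 13), (16, 6), (16, 13), (17, 5), (17, 14)}; affine count = 26; |E(F_19)| = 27.

Discriminant check: Δ ∝ 4a³ + 27b² = 4·8³ + 27·11² = 4·512 + 27·121 ≡ 14 (mod 19). Nonzero ⇒ E is nonsingular.
For each x ∈ F_19, compute rhs = x³ + 8·x + 11 mod 19, then count y ∈ F_19 with y² ≡ rhs.
  x = 0: rhs = 11, matching y values: 7, 12 (2 points).
  x = 1: rhs = 1, matching y values: 1, 18 (2 points).
  x = 2: rhs = 16, matching y values: 4, 15 (2 points).
  x = 3: rhs = 5, matching y values: 9, 10 (2 points).
  x = 4: rhs = 12, matching y values: none (0 points).
  x = 5: rhs = 5, matching y values: 9, 10 (2 points).
  x = 6: rhs = 9, matching y values: 3, 16 (2 points).
  x = 7: rhs = 11, matching y values: 7, 12 (2 points).
  x = 8: rhs = 17, matching y values: 6, 13 (2 points).
  x = 9: rhs = 14, matching y values: none (0 points).
  x = 10: rhs = 8, matching y values: none (0 points).
  x = 11: rhs = 5, matching y values: 9, 10 (2 points).
  x = 12: rhs = 11, matching y values: 7, 12 (2 points).
  x = 13: rhs = 13, matching y values: none (0 points).
  x = 14: rhs = 17, matching y values: 6, 13 (2 points).
  x = 15: rhs = 10, matching y values: none (0 points).
  x = 16: rhs = 17, matching y values: 6, 13 (2 points).
  x = 17: rhs = 6, matching y values: 5, 14 (2 points).
  x = 18: rhs = 2, matching y values: none (0 points).
Total affine count: 26.
Full point count |E(F_19)| = 26 + 1 = 27.
Hasse bound: |27 − (19+1)| = |7| = 7 ≤ 2√19 ≈ 8.7178 ✓.


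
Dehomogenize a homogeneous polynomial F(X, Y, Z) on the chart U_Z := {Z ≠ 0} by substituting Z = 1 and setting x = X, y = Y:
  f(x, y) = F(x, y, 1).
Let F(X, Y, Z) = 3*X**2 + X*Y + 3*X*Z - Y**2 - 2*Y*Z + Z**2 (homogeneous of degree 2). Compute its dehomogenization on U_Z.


f(x, y) = 3*x**2 + x*y + 3*x - y**2 - 2*y + 1

On U_Z we set Z = 1. Each monomial c·X^i·Y^j·Z^k in F becomes c·x^i·y^j·1^k = c·x^i·y^j.
Substituting Z = 1: F(X, Y, 1) = 3*x**2 + x*y + 3*x - y**2 - 2*y + 1.
Note: deg(f) ≤ deg(F) = 2; strict inequality happens when F is divisible by Z (lost terms).


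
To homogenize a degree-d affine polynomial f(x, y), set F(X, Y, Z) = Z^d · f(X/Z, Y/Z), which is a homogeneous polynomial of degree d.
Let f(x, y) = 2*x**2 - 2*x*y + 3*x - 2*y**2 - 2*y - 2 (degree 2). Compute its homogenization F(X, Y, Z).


F(X, Y, Z) = 2*X**2 - 2*X*Y + 3*X*Z - 2*Y**2 - 2*Y*Z - 2*Z**2

deg(f) = 2.
Substitute x = X/Z, y = Y/Z into f, then multiply by Z^2.
  monomial 2·x^2·y^0 ↦ 2·X^2·Y^0·Z^0.
  monomial -2·x^1·y^1 ↦ -2·X^1·Y^1·Z^0.
  monomial 3·x^1·y^0 ↦ 3·X^1·Y^0·Z^1.
  monomial -2·x^0·y^2 ↦ -2·X^0·Y^2·Z^0.
  monomial -2·x^0·y^1 ↦ -2·X^0·Y^1·Z^1.
  monomial -2·x^0·y^0 ↦ -2·X^0·Y^0·Z^2.
Collecting: F(X, Y, Z) = 2*X**2 - 2*X*Y + 3*X*Z - 2*Y**2 - 2*Y*Z - 2*Z**2.


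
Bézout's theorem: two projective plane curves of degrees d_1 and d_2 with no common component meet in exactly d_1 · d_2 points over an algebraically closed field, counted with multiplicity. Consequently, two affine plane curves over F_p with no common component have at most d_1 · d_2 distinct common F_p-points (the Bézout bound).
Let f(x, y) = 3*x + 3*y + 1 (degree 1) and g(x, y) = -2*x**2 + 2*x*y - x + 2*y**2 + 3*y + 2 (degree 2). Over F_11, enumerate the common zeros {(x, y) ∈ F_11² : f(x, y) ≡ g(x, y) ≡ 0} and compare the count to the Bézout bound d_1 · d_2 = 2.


Common zeros: {(0, 7), (2, 5)}; count = 2; Bézout bound = 2.

deg(f) = 1, deg(g) = 2, so Bézout bound = 2.
Scan x ∈ F_11. For each x, list the y ∈ F_11 with f(x, y) ≡ 0 and those with g(x, y) ≡ 0 (mod 11); the common zeros in that column are the intersection.
  x = 0: f ≡ 0 at y ∈ {7}; g ≡ 0 at y ∈ {7, 8}; common: {7}.
  x = 1: f ≡ 0 at y ∈ {6}; g ≡ 0 at y ∈ {7}; common: ∅.
  x = 2: f ≡ 0 at y ∈ {5}; g ≡ 0 at y ∈ {5, 8}; common: {5}.
  x = 3: f ≡ 0 at y ∈ {4}; g ≡ 0 at y ∈ ∅; common: ∅.
  x = 4: f ≡ 0 at y ∈ {3}; g ≡ 0 at y ∈ ∅; common: ∅.
  x = 5: f ≡ 0 at y ∈ {2}; g ≡ 0 at y ∈ ∅; common: ∅.
  x = 6: f ≡ 0 at y ∈ {1}; g ≡ 0 at y ∈ ∅; common: ∅.
  x = 7: f ≡ 0 at y ∈ {0}; g ≡ 0 at y ∈ ∅; common: ∅.
  x = 8: f ≡ 0 at y ∈ {10}; g ≡ 0 at y ∈ {2, 5}; common: ∅.
  x = 9: f ≡ 0 at y ∈ {9}; g ≡ 0 at y ∈ {3}; common: ∅.
  x = 10: f ≡ 0 at y ∈ {8}; g ≡ 0 at y ∈ {2, 3}; common: ∅.
Collecting: common zeros = {(0, 7), (2, 5)}, so the count is 2.
Comparison with the Bézout bound: 2 ≤ 2 = deg(f)·deg(g), as expected for curves with no common component (the bound is attained).


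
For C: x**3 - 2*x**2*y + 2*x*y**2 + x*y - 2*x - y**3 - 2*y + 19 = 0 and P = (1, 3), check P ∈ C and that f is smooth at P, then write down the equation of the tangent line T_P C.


Tangent line at P: 10*x - 18*y + 44 = 0.

Step 1: f(1, 3) = 0, so P lies on C.
Step 2: partial derivatives
  f_x(x, y) = 3*x**2 - 4*x*y + 2*y**2 + y - 2, f_y(x, y) = -2*x**2 + 4*x*y + x - 3*y**2 - 2.
  f_x(P) = 10, f_y(P) = -18 (gradient nonzero, so P is smooth).
Step 3: tangent line at P: 10·(x − 1) + -18·(y − 3) = 0.
Expanding: 10*x - 18*y + 44 = 0.


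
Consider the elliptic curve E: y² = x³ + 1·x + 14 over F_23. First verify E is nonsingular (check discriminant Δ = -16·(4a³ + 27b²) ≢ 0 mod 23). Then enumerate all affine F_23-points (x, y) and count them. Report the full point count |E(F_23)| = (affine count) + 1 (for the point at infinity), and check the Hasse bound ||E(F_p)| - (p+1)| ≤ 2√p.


Affine points = {(1, 4), (1, 19), (2, 1), (2, 22), (4, 6), (4, 17), (5, 11), (5, 12), (6, 11), (6, 12), (9, 4), (9, 19), (10, 9), (10, 14), (12, 11), (12, 12), (13, 4), (13, 19), (14, 9), (14, 14), (15, 0), (16, 3), (16, 20), (21, 2), (21, 21), (22, 9), (22, 14)}; affine count = 27; |E(F_23)| = 28.

Discriminant check: Δ ∝ 4a³ + 27b² = 4·1³ + 27·14² = 4·1 + 27·196 ≡ 6 (mod 23). Nonzero ⇒ E is nonsingular.
For each x ∈ F_23, compute rhs = x³ + 1·x + 14 mod 23, then count y ∈ F_23 with y² ≡ rhs.
  x = 0: rhs = 14, matching y values: none (0 points).
  x = 1: rhs = 16, matching y values: 4, 19 (2 points).
  x = 2: rhs = 1, matching y values: 1, 22 (2 points).
  x = 3: rhs = 21, matching y values: none (0 points).
  x = 4: rhs = 13, matching y values: 6, 17 (2 points).
  x = 5: rhs = 6, matching y values: 11, 12 (2 points).
  x = 6: rhs = 6, matching y values: 11, 12 (2 points).
  x = 7: rhs = 19, matching y values: none (0 points).
  x = 8: rhs = 5, matching y values: none (0 points).
  x = 9: rhs = 16, matching y values: 4, 19 (2 points).
  x = 10: rhs = 12, matching y values: 9, 14 (2 points).
  x = 11: rhs = 22, matching y values: none (0 points).
  x = 12: rhs = 6, matching y values: 11, 12 (2 points).
  x = 13: rhs = 16, matching y values: 4, 19 (2 points).
  x = 14: rhs = 12, matching y values: 9, 14 (2 points).
  x = 15: rhs = 0, matching y values: 0 (1 points).
  x = 16: rhs = 9, matching y values: 3, 20 (2 points).
  x = 17: rhs = 22, matching y values: none (0 points).
  x = 18: rhs = 22, matching y values: none (0 points).
  x = 19: rhs = 15, matching y values: none (0 points).
  x = 20: rhs = 7, matching y values: none (0 points).
  x = 21: rhs = 4, matching y values: 2, 21 (2 points).
  x = 22: rhs = 12, matching y values: 9, 14 (2 points).
Total affine count: 27.
Full point count |E(F_23)| = 27 + 1 = 28.
Hasse bound: |28 − (23+1)| = |4| = 4 ≤ 2√23 ≈ 9.5917 ✓.


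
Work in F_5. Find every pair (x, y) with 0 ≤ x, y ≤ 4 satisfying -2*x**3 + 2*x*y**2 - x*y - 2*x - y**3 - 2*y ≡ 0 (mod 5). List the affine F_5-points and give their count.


Affine F_5-points: {(0, 0), (1, 2), (2, 0), (2, 2), (3, 0), (3, 1), (4, 1)}; count = 7.

For each of the 25 pairs (x, y) ∈ F_5², evaluate f(x, y) mod 5. Record the zeros.
  x = 0: [0↦0, 1↦2, 2↦3, 3↦2, 4↦3]  zeros at y ∈ {0}
  x = 1: [0↦1, 1↦4, 2↦0, 3↦3, 4↦2]  zeros at y ∈ {2}
  x = 2: [0↦0, 1↦4, 2↦0, 3↦2, 4↦4]  zeros at y ∈ {0, 2}
  x = 3: [0↦0, 1↦0, 2↦1, 3↦2, 4↦2]  zeros at y ∈ {0, 1}
  x = 4: [0↦4, 1↦0, 2↦1, 3↦1, 4↦4]  zeros at y ∈ {1}
Collecting zeros: affine points = {(0, 0), (1, 2), (2, 0), (2, 2), (3, 0), (3, 1), (4, 1)}.
Total count |C(F_5)_aff| = 7.


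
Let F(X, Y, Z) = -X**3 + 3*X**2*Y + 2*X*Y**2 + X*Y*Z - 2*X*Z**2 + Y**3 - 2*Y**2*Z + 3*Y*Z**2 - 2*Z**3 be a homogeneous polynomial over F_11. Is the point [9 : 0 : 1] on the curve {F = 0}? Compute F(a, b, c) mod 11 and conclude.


F(9,0,1) ≡ 10 (mod 11); P is NOT on the curve.

Evaluate F(9, 0, 1) term-by-term (mod 11).
  -X**3 ↦ -1·729·1·1 = -729
  3*X**2*Y ↦ 3·81·0·1 = 0
  2*X*Y**2 ↦ 2·9·0·1 = 0
  X*Y*Z ↦ 1·9·0·1 = 0
  -2*X*Z**2 ↦ -2·9·1·1 = -18
  Y**3 ↦ 1·1·0·1 = 0
  -2*Y**2*Z ↦ -2·1·0·1 = 0
  3*Y*Z**2 ↦ 3·1·0·1 = 0
  -2*Z**3 ↦ -2·1·1·1 = -2
Sum: F(9, 0, 1) = (-729) + (0) + (0) + (0) + (-18) + (0) + (0) + (0) + (-2) = -749.
Reducing mod 11: -749 ≡ 10 (mod 11).
Since F(a, b, c) ≡ 10 ≠ 0 (mod 11), P does NOT lie on the curve.


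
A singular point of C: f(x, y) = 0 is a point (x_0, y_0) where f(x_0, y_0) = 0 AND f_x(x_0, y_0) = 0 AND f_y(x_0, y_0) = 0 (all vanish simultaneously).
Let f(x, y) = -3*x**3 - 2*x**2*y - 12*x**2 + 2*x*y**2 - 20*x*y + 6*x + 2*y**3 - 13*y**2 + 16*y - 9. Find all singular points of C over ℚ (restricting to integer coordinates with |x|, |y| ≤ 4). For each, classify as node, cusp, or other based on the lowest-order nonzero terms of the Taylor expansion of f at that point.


Singular points: {(-2, 3)}; classification: cusp.

Compute partial derivatives:
  f_x = -9*x**2 - 4*x*y - 24*x + 2*y**2 - 20*y + 6.
  f_y = -2*x**2 + 4*x*y - 20*x + 6*y**2 - 26*y + 16.
Scan x_0 ∈ {−4, ..., 4}. For each x_0, f_y(x_0, y) is a polynomial in y; find its integer roots y ∈ {−4, ..., 4}, then test f_x and f at those candidates.
  x = -4: f_y(-4, y) = 6*y**2 - 42*y + 64; no integer root y with |y| ≤ 4.
  x = -3: f_y(-3, y) = 6*y**2 - 38*y + 58; no integer root y with |y| ≤ 4.
  x = -2: f_y(-2, y) = 6*y**2 - 34*y + 48; vanishes at y ∈ {3}. (-2, 3): f_x = 0, f = 0 — SINGULAR.
  x = -1: f_y(-1, y) = 6*y**2 - 30*y + 34; no integer root y with |y| ≤ 4.
  x = 0: f_y(0, y) = 6*y**2 - 26*y + 16; no integer root y with |y| ≤ 4.
  x = 1: f_y(1, y) = 6*y**2 - 22*y - 6; no integer root y with |y| ≤ 4.
  x = 2: f_y(2, y) = 6*y**2 - 18*y - 32; no integer root y with |y| ≤ 4.
  x = 3: f_y(3, y) = 6*y**2 - 14*y - 62; no integer root y with |y| ≤ 4.
  x = 4: f_y(4, y) = 6*y**2 - 10*y - 96; no integer root y with |y| ≤ 4.
Only singular point on the grid: (-2, 3).
Classify: substitute x = -2 + u, y = 3 + v and expand: f = -3*u**3 - 2*u**2*v + 2*u*v**2 + 2*v**3 + v**2.
No constant or linear terms (consistent with a singular point). Quadratic part: v**2. Cubic part: -3*u**3 - 2*u**2*v + 2*u*v**2 + 2*v**3.
The quadratic part v**2 is a perfect square, so there is a single (double) tangent line v = 0, i.e. y = 3. Restricting the cubic part to that line (v = 0) leaves -3*u**3 ≠ 0, so f is not divisible by v and the branch is v² ≈ 3*u**3 to lowest order — this is a cusp.
Classification: cusp.


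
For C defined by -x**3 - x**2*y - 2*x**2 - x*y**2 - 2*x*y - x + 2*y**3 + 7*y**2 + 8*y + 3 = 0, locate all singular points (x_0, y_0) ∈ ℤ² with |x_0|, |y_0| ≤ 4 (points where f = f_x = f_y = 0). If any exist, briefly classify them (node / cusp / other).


Singular points: {(0, -1)}; classification: node.

Compute partial derivatives:
  f_x = -3*x**2 - 2*x*y - 4*x - y**2 - 2*y - 1.
  f_y = -x**2 - 2*x*y - 2*x + 6*y**2 + 14*y + 8.
Scan x_0 ∈ {−4, ..., 4}. For each x_0, f_y(x_0, y) is a polynomial in y; find its integer roots y ∈ {−4, ..., 4}, then test f_x and f at those candidates.
  x = -4: f_y(-4, y) = 6*y**2 + 22*y; vanishes at y ∈ {0}. (-4, 0): f_x = -33 ≠ 0.
  x = -3: f_y(-3, y) = 6*y**2 + 20*y + 5; no integer root y with |y| ≤ 4.
  x = -2: f_y(-2, y) = 6*y**2 + 18*y + 8; no integer root y with |y| ≤ 4.
  x = -1: f_y(-1, y) = 6*y**2 + 16*y + 9; no integer root y with |y| ≤ 4.
  x = 0: f_y(0, y) = 6*y**2 + 14*y + 8; vanishes at y ∈ {-1}. (0, -1): f_x = 0, f = 0 — SINGULAR.
  x = 1: f_y(1, y) = 6*y**2 + 12*y + 5; no integer root y with |y| ≤ 4.
  x = 2: f_y(2, y) = 6*y**2 + 10*y; vanishes at y ∈ {0}. (2, 0): f_x = -21 ≠ 0.
  x = 3: f_y(3, y) = 6*y**2 + 8*y - 7; no integer root y with |y| ≤ 4.
  x = 4: f_y(4, y) = 6*y**2 + 6*y - 16; no integer root y with |y| ≤ 4.
Only singular point on the grid: (0, -1).
Classify: substitute x = 0 + u, y = -1 + v and expand: f = -u**3 - u**2*v - u**2 - u*v**2 + 2*v**3 + v**2.
No constant or linear terms (consistent with a singular point). Quadratic part: -u**2 + v**2. Cubic part: -u**3 - u**2*v - u*v**2 + 2*v**3.
The quadratic part v**2 - u**2 = (v − u)(v + u) splits into two distinct linear factors, so there are two distinct tangent lines y − -1 = ±(x − 0) — this is a node (ordinary double point).
Classification: node.


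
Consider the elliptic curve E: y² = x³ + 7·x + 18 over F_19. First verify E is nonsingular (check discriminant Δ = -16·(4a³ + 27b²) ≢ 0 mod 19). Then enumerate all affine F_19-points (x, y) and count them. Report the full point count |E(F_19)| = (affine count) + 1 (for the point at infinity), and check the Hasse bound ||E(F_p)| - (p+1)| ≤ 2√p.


Affine points = {(1, 8), (1, 11), (3, 3), (3, 16), (5, 8), (5, 11), (7, 7), (7, 12), (8, 4), (8, 15), (10, 9), (10, 10), (11, 1), (11, 18), (12, 5), (12, 14), (13, 8), (13, 11)}; affine count = 18; |E(F_19)| = 19.

Discriminant check: Δ ∝ 4a³ + 27b² = 4·7³ + 27·18² = 4·343 + 27·324 ≡ 12 (mod 19). Nonzero ⇒ E is nonsingular.
For each x ∈ F_19, compute rhs = x³ + 7·x + 18 mod 19, then count y ∈ F_19 with y² ≡ rhs.
  x = 0: rhs = 18, matching y values: none (0 points).
  x = 1: rhs = 7, matching y values: 8, 11 (2 points).
  x = 2: rhs = 2, matching y values: none (0 points).
  x = 3: rhs = 9, matching y values: 3, 16 (2 points).
  x = 4: rhs = 15, matching y values: none (0 points).
  x = 5: rhs = 7, matching y values: 8, 11 (2 points).
  x = 6: rhs = 10, matching y values: none (0 points).
  x = 7: rhs = 11, matching y values: 7, 12 (2 points).
  x = 8: rhs = 16, matching y values: 4, 15 (2 points).
  x = 9: rhs = 12, matching y values: none (0 points).
  x = 10: rhs = 5, matching y values: 9, 10 (2 points).
  x = 11: rhs = 1, matching y values: 1, 18 (2 points).
  x = 12: rhs = 6, matching y values: 5, 14 (2 points).
  x = 13: rhs = 7, matching y values: 8, 11 (2 points).
  x = 14: rhs = 10, matching y values: none (0 points).
  x = 15: rhs = 2, matching y values: none (0 points).
  x = 16: rhs = 8, matching y values: none (0 points).
  x = 17: rhs = 15, matching y values: none (0 points).
  x = 18: rhs = 10, matching y values: none (0 points).
Total affine count: 18.
Full point count |E(F_19)| = 18 + 1 = 19.
Hasse bound: |19 − (19+1)| = |-1| = 1 ≤ 2√19 ≈ 8.7178 ✓.
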